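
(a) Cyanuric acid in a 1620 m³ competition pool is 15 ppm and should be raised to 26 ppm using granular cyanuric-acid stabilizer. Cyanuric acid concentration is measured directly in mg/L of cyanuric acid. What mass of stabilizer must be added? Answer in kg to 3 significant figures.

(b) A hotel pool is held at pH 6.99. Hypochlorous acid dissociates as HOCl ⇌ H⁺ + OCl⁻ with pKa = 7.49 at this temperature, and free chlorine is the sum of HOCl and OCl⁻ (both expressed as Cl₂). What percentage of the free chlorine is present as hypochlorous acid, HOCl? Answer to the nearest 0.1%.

(a) 17.8 kg; (b) 76.0%

(a) Volume: 1620 m³ = 1,620,000 L.
(a) CYA to add: (26 − 15) = 11 mg/L × 1,620,000 L = 17,820 g cyanuric acid.

(b) [OCl⁻]/[HOCl] = 10^(pH − pKa) = 10^(6.99 − 7.49) = 10^-0.50 = 0.3162.
(b) Fraction as HOCl = 1 / (1 + 0.3162) = 0.7597.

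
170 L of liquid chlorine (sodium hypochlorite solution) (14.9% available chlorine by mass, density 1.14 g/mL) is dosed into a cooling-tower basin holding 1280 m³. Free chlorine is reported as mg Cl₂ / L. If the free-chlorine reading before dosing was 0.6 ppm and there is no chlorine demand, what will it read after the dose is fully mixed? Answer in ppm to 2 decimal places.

Volume: 1280 m³ = 1,280,000 L.
Mass of solution: 170 L × 1000 mL/L × 1.14 g/mL = 193,800 g.
Available chlorine delivered: 193,800 g × 0.149 = 28,880 g as Cl₂.
Concentration rise: 28,880 g / 1,280,000 L = 22.56 mg/L = 22.56 ppm.
Final FC: 0.6 + 22.56 = 23.16 ppm.

23.16 ppm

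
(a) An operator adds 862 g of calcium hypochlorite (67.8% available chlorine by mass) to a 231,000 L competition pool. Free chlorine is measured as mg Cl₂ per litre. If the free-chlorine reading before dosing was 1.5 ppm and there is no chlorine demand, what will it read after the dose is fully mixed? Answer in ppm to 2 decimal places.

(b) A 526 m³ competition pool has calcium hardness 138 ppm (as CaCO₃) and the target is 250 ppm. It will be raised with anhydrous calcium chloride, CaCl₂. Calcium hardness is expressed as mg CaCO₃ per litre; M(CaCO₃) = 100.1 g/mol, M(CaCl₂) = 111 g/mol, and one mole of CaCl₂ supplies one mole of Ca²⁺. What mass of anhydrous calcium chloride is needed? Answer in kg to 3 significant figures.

(a) Available chlorine delivered: 862 g × 0.678 = 584.4 g as Cl₂.
(a) Concentration rise: 584.4 g / 231,000 L = 2.53 mg/L = 2.53 ppm.
(a) Final FC: 1.5 + 2.53 = 4.03 ppm.

(b) Volume: 526 m³ = 526,000 L.
(b) Hardness to add: (250 − 138) = 112 mg/L as CaCO₃ × 526,000 L = 58,910 g as CaCO₃.
(b) Moles of Ca²⁺ (1 mol Ca²⁺ ≡ 1 mol CaCO₃): 58,910 / 100.1 g/mol = 588.5 mol.
(b) Mass of CaCl₂: 588.5 × 111 = 65,330 g.

(a) 4.03 ppm; (b) 65.3 kg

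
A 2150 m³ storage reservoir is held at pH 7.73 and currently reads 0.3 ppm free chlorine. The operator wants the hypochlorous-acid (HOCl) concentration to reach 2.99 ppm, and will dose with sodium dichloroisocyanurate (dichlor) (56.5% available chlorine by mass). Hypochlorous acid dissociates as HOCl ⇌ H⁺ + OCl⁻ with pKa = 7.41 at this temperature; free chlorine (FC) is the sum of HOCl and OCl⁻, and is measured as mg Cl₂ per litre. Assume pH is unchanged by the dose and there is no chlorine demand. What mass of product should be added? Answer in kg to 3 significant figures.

Volume: 2150 m³ = 2,150,000 L.
[OCl⁻]/[HOCl] = 10^(pH − pKa) = 10^(7.73 − 7.41) = 2.089; fraction as HOCl = 1/(1 + 2.089) = 0.3237.
Free chlorine required for 2.99 ppm HOCl: 2.99 / 0.3237 = 9.237 ppm.
FC to add: 9.237 − 0.3 = 8.937 mg/L as Cl₂.
Cl₂ equivalent: 8.937 mg/L × 2,150,000 L = 19,210 g.
Product at 56.5% available Cl: 19,210 / 0.565 = 34,010 g.

34.0 kg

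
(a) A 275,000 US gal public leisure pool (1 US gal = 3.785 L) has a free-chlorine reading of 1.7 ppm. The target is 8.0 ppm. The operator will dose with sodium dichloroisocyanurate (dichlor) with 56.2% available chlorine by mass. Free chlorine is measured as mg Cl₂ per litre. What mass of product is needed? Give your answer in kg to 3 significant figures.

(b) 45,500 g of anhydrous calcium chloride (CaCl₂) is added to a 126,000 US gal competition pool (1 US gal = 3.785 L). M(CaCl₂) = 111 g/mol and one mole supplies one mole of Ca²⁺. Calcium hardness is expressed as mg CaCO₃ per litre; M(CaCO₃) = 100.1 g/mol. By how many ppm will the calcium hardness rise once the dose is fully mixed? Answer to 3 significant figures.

(a) 11.7 kg; (b) 86.0 ppm

(a) Volume: 275,000 US gal × 3.785 L/gal = 1,040,875 L.
(a) Chlorine deficit: 8.0 − 1.7 = 6.3 ppm = 6.3 mg/L as Cl₂.
(a) Cl₂ equivalent needed: 6.3 mg/L × 1,040,875 L = 6,558,000 mg = 6558 g.
(a) Product at 56.2% available chlorine: 6558 / 0.562 = 11,670 g.

(b) Volume: 126,000 US gal × 3.785 L/gal = 476,910 L.
(b) Moles of Ca²⁺: 45,500 g ÷ 111 g/mol = 409.9 mol.
(b) As CaCO₃: 409.9 mol × 100.1 g/mol = 41,030 g.
(b) Rise: 41,030 g / 476,910 L × 1000 = 86.04 mg/L.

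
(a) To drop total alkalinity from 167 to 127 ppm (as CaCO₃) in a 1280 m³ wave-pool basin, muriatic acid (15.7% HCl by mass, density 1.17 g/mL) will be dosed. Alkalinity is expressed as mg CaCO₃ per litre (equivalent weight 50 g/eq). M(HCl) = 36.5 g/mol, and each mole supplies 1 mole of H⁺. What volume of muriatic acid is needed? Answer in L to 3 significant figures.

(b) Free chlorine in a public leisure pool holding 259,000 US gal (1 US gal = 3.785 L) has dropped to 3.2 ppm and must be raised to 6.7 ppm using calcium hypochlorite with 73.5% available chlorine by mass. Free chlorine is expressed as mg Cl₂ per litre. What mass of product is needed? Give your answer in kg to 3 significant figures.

(a) 203 L; (b) 4.67 kg

(a) Volume: 1280 m³ = 1,280,000 L.
(a) Alkalinity to neutralize: (167 − 127) = 40 mg/L as CaCO₃ × 1,280,000 L = 51,200 g as CaCO₃.
(a) Equivalents of H⁺ required: 51,200 ÷ 50 g/eq = 1024 eq = 1024 mol HCl.
(a) Mass of HCl: 1024 × 36.5 = 37,380 g.
(a) Mass of 15.7% solution: 37,380 / 0.157 = 238,100 g.
(a) Volume: 238,100 g ÷ 1.17 g/mL = 203,500 mL.

(b) Volume: 259,000 US gal × 3.785 L/gal = 980,315 L.
(b) Chlorine deficit: 6.7 − 3.2 = 3.5 ppm = 3.5 mg/L as Cl₂.
(b) Cl₂ equivalent needed: 3.5 mg/L × 980,315 L = 3,431,000 mg = 3431 g.
(b) Product at 73.5% available chlorine: 3431 / 0.735 = 4668 g.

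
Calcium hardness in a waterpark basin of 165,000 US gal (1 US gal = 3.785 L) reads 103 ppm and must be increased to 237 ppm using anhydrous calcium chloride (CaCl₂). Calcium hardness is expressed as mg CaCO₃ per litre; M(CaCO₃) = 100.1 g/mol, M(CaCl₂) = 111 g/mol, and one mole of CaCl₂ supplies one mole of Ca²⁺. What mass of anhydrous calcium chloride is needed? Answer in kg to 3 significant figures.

Volume: 165,000 US gal × 3.785 L/gal = 624,525 L.
Hardness to add: (237 − 103) = 134 mg/L as CaCO₃ × 624,525 L = 83,690 g as CaCO₃.
Moles of Ca²⁺ (1 mol Ca²⁺ ≡ 1 mol CaCO₃): 83,690 / 100.1 g/mol = 836 mol.
Mass of CaCl₂: 836 × 111 = 92,800 g.

92.8 kg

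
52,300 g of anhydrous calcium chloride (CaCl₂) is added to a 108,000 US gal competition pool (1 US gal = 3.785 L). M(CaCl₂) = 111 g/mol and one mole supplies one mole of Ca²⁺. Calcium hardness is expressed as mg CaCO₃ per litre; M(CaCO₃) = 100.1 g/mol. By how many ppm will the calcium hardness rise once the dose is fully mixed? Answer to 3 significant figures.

115 ppm

Volume: 108,000 US gal × 3.785 L/gal = 408,780 L.
Moles of Ca²⁺: 52,300 g ÷ 111 g/mol = 471.2 mol.
As CaCO₃: 471.2 mol × 100.1 g/mol = 47,160 g.
Rise: 47,160 g / 408,780 L × 1000 = 115.4 mg/L.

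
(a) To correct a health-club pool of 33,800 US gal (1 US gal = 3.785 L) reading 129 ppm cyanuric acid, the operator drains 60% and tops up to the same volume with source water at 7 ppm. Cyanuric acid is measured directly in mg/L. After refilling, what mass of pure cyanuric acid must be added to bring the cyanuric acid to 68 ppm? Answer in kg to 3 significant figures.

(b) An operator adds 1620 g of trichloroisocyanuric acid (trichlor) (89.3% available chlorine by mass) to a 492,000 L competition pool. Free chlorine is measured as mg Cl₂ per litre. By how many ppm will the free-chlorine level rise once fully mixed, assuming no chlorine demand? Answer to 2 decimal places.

(a) Volume: 33,800 US gal × 3.785 L/gal = 127,933 L.
(a) After draining 60% and refilling: 129 × 0.40 + 7 × 0.60 = 55.8 ppm.
(a) Deficit to target: 68 − 55.8 = 12.2 mg/L.
(a) Mass: 12.2 mg/L × 127,933 L = 1561 g cyanuric acid.

(b) Available chlorine delivered: 1620 g × 0.893 = 1447 g as Cl₂.
(b) Concentration rise: 1447 g / 492,000 L = 2.94 mg/L = 2.94 ppm.

(a) 1.56 kg; (b) 2.94 ppm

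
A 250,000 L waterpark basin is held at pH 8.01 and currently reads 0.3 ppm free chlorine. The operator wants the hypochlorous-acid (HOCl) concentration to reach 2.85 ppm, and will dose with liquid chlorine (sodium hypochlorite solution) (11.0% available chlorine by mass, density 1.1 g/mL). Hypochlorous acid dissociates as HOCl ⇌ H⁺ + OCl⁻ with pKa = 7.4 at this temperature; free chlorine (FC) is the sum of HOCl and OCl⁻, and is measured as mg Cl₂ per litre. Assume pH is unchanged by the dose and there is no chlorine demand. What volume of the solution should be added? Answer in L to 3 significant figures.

[OCl⁻]/[HOCl] = 10^(pH − pKa) = 10^(8.01 − 7.4) = 4.074; fraction as HOCl = 1/(1 + 4.074) = 0.1971.
Free chlorine required for 2.85 ppm HOCl: 2.85 / 0.1971 = 14.46 ppm.
FC to add: 14.46 − 0.3 = 14.16 mg/L as Cl₂.
Cl₂ equivalent: 14.16 mg/L × 250,000 L = 3540 g.
Product at 11.0% available Cl: 3540 / 0.11 = 32,180 g.
Volume: 32,180 g ÷ 1.1 g/mL = 29,260 mL.

29.3 L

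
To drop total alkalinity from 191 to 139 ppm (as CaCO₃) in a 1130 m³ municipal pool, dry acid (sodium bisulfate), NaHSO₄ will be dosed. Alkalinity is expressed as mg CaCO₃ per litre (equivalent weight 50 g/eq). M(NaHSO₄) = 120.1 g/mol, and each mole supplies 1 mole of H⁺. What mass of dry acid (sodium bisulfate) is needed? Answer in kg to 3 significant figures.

Volume: 1130 m³ = 1,130,000 L.
Alkalinity to neutralize: (191 − 139) = 52 mg/L as CaCO₃ × 1,130,000 L = 58,760 g as CaCO₃.
Equivalents of H⁺ required: 58,760 ÷ 50 g/eq = 1175 eq = 1175 mol NaHSO₄.
Mass of NaHSO₄: 1175 × 120.1 = 141,100 g.

141 kg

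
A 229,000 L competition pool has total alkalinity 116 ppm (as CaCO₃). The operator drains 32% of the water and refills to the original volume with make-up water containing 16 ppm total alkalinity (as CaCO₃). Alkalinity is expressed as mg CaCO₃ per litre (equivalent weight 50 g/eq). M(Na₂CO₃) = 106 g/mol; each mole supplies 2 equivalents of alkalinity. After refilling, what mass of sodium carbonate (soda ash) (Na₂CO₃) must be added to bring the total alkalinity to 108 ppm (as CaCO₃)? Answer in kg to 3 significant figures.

After draining 32% and refilling: 116 × 0.68 + 16 × 0.32 = 84 ppm.
Deficit to target: 108 − 84 = 24 mg/L.
As CaCO₃: 24 mg/L × 229,000 L = 5496 g; ÷ 50 g/eq ÷ 2 = 54.96 mol Na₂CO₃.
Mass: 54.96 × 106 = 5826 g.

5.83 kg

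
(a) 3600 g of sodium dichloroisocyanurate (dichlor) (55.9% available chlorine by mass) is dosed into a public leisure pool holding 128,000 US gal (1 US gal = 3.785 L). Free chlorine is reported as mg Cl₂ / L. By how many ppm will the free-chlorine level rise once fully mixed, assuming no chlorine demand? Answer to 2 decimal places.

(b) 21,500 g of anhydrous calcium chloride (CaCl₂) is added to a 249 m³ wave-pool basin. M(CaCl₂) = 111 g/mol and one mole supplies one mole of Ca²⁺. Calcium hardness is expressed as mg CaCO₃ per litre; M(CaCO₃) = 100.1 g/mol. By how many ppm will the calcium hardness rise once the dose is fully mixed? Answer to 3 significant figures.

(a) Volume: 128,000 US gal × 3.785 L/gal = 484,480 L.
(a) Available chlorine delivered: 3600 g × 0.559 = 2012 g as Cl₂.
(a) Concentration rise: 2012 g / 484,480 L = 4.154 mg/L = 4.15 ppm.

(b) Volume: 249 m³ = 249,000 L.
(b) Moles of Ca²⁺: 21,500 g ÷ 111 g/mol = 193.7 mol.
(b) As CaCO₃: 193.7 mol × 100.1 g/mol = 19,390 g.
(b) Rise: 19,390 g / 249,000 L × 1000 = 77.87 mg/L.

(a) 4.15 ppm; (b) 77.9 ppm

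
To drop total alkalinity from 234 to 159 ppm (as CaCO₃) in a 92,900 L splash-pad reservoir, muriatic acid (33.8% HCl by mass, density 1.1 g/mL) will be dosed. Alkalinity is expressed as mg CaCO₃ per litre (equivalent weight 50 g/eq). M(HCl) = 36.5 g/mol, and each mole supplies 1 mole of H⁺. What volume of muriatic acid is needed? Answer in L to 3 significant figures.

13.7 L

Alkalinity to neutralize: (234 − 159) = 75 mg/L as CaCO₃ × 92,900 L = 6968 g as CaCO₃.
Equivalents of H⁺ required: 6968 ÷ 50 g/eq = 139.3 eq = 139.3 mol HCl.
Mass of HCl: 139.3 × 36.5 = 5086 g.
Mass of 33.8% solution: 5086 / 0.338 = 15,050 g.
Volume: 15,050 g ÷ 1.1 g/mL = 13,680 mL.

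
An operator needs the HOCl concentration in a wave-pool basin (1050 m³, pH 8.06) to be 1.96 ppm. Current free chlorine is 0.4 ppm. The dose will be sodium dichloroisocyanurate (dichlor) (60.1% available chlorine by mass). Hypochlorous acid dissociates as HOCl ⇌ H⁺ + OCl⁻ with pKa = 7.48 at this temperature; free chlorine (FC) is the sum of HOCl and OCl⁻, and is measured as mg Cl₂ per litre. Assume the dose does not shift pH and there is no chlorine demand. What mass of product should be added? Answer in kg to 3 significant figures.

Volume: 1050 m³ = 1,050,000 L.
[OCl⁻]/[HOCl] = 10^(pH − pKa) = 10^(8.06 − 7.48) = 3.802; fraction as HOCl = 1/(1 + 3.802) = 0.2083.
Free chlorine required for 1.96 ppm HOCl: 1.96 / 0.2083 = 9.412 ppm.
FC to add: 9.412 − 0.4 = 9.012 mg/L as Cl₂.
Cl₂ equivalent: 9.012 mg/L × 1,050,000 L = 9462 g.
Product at 60.1% available Cl: 9462 / 0.601 = 15,740 g.

15.7 kg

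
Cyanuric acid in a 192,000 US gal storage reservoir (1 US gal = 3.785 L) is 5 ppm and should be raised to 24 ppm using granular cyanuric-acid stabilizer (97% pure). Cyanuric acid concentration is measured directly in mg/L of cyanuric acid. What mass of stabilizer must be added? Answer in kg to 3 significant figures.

14.2 kg

Volume: 192,000 US gal × 3.785 L/gal = 726,720 L.
CYA to add: (24 − 5) = 19 mg/L × 726,720 L = 13,810 g cyanuric acid.
At 97% purity: 13,810 / 0.97 = 14,230 g product.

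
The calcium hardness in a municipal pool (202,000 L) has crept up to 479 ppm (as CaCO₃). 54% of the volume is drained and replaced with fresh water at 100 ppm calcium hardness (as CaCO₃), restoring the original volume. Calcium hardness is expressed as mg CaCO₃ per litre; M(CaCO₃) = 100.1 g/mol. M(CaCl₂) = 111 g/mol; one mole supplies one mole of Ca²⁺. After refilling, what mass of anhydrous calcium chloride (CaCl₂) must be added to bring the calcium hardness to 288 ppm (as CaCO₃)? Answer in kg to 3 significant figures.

After draining 54% and refilling: 479 × 0.46 + 100 × 0.54 = 274.34 ppm.
Deficit to target: 288 − 274.34 = 13.66 mg/L.
As CaCO₃: 13.66 mg/L × 202,000 L = 2759 g; ÷ 100.1 = 27.57 mol Ca²⁺.
Mass: 27.57 × 111 = 3060 g.

3.06 kg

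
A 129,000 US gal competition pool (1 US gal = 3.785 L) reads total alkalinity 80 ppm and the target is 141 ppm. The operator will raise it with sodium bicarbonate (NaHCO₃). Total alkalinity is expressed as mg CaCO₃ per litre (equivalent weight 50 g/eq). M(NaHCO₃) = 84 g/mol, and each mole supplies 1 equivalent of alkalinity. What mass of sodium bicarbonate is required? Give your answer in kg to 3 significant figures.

Volume: 129,000 US gal × 3.785 L/gal = 488,265 L.
Alkalinity to add: (141 − 80) = 61 mg/L as CaCO₃ × 488,265 L = 29,780 g as CaCO₃.
Equivalents: 29,780 g ÷ 50 g/eq = 595.7 eq.
NaHCO₃ supplies 1 eq per mole → 595.7 mol.
Mass: 595.7 mol × 84 g/mol = 50,040 g.

50.0 kg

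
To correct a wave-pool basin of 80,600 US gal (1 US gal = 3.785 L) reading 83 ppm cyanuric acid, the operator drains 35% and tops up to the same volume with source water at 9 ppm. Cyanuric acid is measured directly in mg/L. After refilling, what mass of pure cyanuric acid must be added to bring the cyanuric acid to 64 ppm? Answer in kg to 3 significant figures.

2.10 kg

Volume: 80,600 US gal × 3.785 L/gal = 305,071 L.
After draining 35% and refilling: 83 × 0.65 + 9 × 0.35 = 57.1 ppm.
Deficit to target: 64 − 57.1 = 6.9 mg/L.
Mass: 6.9 mg/L × 305,071 L = 2105 g cyanuric acid.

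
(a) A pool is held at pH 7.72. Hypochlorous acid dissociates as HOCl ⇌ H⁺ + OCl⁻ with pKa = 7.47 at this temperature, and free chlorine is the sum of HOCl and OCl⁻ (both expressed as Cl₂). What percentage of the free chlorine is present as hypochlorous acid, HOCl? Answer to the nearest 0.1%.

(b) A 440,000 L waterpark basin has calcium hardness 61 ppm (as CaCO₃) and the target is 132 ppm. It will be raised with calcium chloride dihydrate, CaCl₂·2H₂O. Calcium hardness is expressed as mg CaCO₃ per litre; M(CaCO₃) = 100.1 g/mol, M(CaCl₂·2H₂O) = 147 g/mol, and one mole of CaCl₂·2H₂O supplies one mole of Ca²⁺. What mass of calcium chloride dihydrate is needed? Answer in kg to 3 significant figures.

(a) 36.0%; (b) 45.9 kg

(a) [OCl⁻]/[HOCl] = 10^(pH − pKa) = 10^(7.72 − 7.47) = 10^0.25 = 1.778.
(a) Fraction as HOCl = 1 / (1 + 1.778) = 0.3599.

(b) Hardness to add: (132 − 61) = 71 mg/L as CaCO₃ × 440,000 L = 31,240 g as CaCO₃.
(b) Moles of Ca²⁺ (1 mol Ca²⁺ ≡ 1 mol CaCO₃): 31,240 / 100.1 g/mol = 312.1 mol.
(b) Mass of CaCl₂·2H₂O: 312.1 × 147 = 45,880 g.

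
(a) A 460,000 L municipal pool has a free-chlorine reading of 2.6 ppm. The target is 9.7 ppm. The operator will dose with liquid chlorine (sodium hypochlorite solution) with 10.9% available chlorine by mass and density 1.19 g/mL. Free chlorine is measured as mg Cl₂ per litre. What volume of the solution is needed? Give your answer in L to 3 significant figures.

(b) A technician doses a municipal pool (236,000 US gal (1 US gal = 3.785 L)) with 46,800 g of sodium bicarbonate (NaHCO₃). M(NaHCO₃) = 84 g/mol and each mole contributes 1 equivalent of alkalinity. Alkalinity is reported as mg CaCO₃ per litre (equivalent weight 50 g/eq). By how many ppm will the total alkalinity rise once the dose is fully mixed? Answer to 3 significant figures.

(a) Chlorine deficit: 9.7 − 2.6 = 7.1 ppm = 7.1 mg/L as Cl₂.
(a) Cl₂ equivalent needed: 7.1 mg/L × 460,000 L = 3,266,000 mg = 3266 g.
(a) Product at 10.9% available chlorine: 3266 / 0.109 = 29,960 g.
(a) Volume at density 1.19 g/mL: 29,960 g ÷ 1.19 g/mL = 25,180 mL.

(b) Volume: 236,000 US gal × 3.785 L/gal = 893,260 L.
(b) Moles of NaHCO₃: 46,800 g ÷ 84 g/mol = 557.1 mol → 557.1 eq of alkalinity.
(b) As CaCO₃: 557.1 eq × 50 g/eq = 27,860 g.
(b) Rise: 27,860 g / 893,260 L × 1000 = 31.19 mg/L.

(a) 25.2 L; (b) 31.2 ppm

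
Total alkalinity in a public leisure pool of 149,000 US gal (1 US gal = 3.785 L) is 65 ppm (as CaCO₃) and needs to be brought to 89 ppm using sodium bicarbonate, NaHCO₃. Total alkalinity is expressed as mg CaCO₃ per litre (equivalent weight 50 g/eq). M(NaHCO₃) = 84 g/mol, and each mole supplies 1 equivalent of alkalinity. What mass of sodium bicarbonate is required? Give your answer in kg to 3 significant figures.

22.7 kg

Volume: 149,000 US gal × 3.785 L/gal = 563,965 L.
Alkalinity to add: (89 − 65) = 24 mg/L as CaCO₃ × 563,965 L = 13,540 g as CaCO₃.
Equivalents: 13,540 g ÷ 50 g/eq = 270.7 eq.
NaHCO₃ supplies 1 eq per mole → 270.7 mol.
Mass: 270.7 mol × 84 g/mol = 22,740 g.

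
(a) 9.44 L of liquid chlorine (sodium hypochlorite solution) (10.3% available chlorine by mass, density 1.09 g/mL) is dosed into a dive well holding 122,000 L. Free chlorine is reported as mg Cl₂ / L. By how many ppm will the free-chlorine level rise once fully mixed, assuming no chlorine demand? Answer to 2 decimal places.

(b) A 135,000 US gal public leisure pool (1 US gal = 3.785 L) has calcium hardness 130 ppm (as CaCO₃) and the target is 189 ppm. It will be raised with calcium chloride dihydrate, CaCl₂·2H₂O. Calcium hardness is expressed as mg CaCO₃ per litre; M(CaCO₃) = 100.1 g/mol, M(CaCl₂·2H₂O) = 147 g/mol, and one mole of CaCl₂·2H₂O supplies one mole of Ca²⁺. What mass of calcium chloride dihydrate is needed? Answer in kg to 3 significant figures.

(a) 8.69 ppm; (b) 44.3 kg

(a) Mass of solution: 9.44 L × 1000 mL/L × 1.09 g/mL = 10,290 g.
(a) Available chlorine delivered: 10,290 g × 0.103 = 1060 g as Cl₂.
(a) Concentration rise: 1060 g / 122,000 L = 8.687 mg/L = 8.69 ppm.

(b) Volume: 135,000 US gal × 3.785 L/gal = 510,975 L.
(b) Hardness to add: (189 − 130) = 59 mg/L as CaCO₃ × 510,975 L = 30,150 g as CaCO₃.
(b) Moles of Ca²⁺ (1 mol Ca²⁺ ≡ 1 mol CaCO₃): 30,150 / 100.1 g/mol = 301.2 mol.
(b) Mass of CaCl₂·2H₂O: 301.2 × 147 = 44,270 g.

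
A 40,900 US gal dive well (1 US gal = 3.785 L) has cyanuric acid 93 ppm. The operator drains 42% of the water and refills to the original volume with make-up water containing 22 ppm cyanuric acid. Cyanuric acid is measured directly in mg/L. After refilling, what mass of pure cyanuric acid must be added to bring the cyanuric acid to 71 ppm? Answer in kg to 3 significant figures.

Volume: 40,900 US gal × 3.785 L/gal = 154,806 L.
After draining 42% and refilling: 93 × 0.58 + 22 × 0.42 = 63.18 ppm.
Deficit to target: 71 − 63.18 = 7.82 mg/L.
Mass: 7.82 mg/L × 154,806 L = 1211 g cyanuric acid.

1.21 kg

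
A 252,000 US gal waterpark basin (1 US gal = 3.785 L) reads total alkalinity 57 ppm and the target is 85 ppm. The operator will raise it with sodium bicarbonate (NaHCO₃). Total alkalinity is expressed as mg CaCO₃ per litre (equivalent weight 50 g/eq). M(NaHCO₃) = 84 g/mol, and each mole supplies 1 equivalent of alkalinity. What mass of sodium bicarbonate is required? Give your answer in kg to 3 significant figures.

44.9 kg

Volume: 252,000 US gal × 3.785 L/gal = 953,820 L.
Alkalinity to add: (85 − 57) = 28 mg/L as CaCO₃ × 953,820 L = 26,710 g as CaCO₃.
Equivalents: 26,710 g ÷ 50 g/eq = 534.1 eq.
NaHCO₃ supplies 1 eq per mole → 534.1 mol.
Mass: 534.1 mol × 84 g/mol = 44,870 g.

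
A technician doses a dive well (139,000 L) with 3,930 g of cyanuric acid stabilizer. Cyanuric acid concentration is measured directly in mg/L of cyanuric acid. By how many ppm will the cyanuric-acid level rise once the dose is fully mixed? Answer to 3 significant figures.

28.3 ppm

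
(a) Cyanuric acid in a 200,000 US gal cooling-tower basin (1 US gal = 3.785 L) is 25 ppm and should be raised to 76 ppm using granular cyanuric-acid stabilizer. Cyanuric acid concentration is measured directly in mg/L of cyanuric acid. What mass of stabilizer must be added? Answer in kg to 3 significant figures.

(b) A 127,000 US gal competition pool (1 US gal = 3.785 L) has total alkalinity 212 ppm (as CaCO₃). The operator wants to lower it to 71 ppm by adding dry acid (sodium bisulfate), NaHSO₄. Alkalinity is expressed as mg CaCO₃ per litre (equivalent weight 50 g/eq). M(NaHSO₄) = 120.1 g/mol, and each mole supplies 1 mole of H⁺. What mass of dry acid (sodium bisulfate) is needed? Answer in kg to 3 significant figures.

(a) Volume: 200,000 US gal × 3.785 L/gal = 757,000 L.
(a) CYA to add: (76 − 25) = 51 mg/L × 757,000 L = 38,610 g cyanuric acid.

(b) Volume: 127,000 US gal × 3.785 L/gal = 480,695 L.
(b) Alkalinity to neutralize: (212 − 71) = 141 mg/L as CaCO₃ × 480,695 L = 67,780 g as CaCO₃.
(b) Equivalents of H⁺ required: 67,780 ÷ 50 g/eq = 1356 eq = 1356 mol NaHSO₄.
(b) Mass of NaHSO₄: 1356 × 120.1 = 162,800 g.

(a) 38.6 kg; (b) 163 kg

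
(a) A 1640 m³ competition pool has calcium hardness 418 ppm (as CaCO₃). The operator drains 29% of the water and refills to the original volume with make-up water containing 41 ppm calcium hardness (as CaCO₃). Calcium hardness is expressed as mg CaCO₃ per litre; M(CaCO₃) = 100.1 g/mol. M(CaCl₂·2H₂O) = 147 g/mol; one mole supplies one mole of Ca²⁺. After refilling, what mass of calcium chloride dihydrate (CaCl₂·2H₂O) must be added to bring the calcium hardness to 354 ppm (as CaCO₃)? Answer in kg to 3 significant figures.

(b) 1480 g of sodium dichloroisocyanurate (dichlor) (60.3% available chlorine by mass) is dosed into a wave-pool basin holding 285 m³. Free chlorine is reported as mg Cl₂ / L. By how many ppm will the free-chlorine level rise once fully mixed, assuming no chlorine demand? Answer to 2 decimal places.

(a) 109 kg; (b) 3.13 ppm

(a) Volume: 1640 m³ = 1,640,000 L.
(a) After draining 29% and refilling: 418 × 0.71 + 41 × 0.29 = 308.67 ppm.
(a) Deficit to target: 354 − 308.67 = 45.33 mg/L.
(a) As CaCO₃: 45.33 mg/L × 1,640,000 L = 74,340 g; ÷ 100.1 = 742.7 mol Ca²⁺.
(a) Mass: 742.7 × 147 = 109,200 g.

(b) Volume: 285 m³ = 285,000 L.
(b) Available chlorine delivered: 1480 g × 0.603 = 892.4 g as Cl₂.
(b) Concentration rise: 892.4 g / 285,000 L = 3.131 mg/L = 3.13 ppm.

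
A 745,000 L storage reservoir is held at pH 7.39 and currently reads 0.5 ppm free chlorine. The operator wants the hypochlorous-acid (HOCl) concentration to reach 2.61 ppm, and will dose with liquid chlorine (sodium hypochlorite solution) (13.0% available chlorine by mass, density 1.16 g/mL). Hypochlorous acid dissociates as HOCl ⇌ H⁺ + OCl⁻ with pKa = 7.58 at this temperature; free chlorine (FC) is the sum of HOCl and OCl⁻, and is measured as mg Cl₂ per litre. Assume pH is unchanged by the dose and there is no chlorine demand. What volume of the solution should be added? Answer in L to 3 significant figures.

[OCl⁻]/[HOCl] = 10^(pH − pKa) = 10^(7.39 − 7.58) = 0.6457; fraction as HOCl = 1/(1 + 0.6457) = 0.6077.
Free chlorine required for 2.61 ppm HOCl: 2.61 / 0.6077 = 4.295 ppm.
FC to add: 4.295 − 0.5 = 3.795 mg/L as Cl₂.
Cl₂ equivalent: 3.795 mg/L × 745,000 L = 2827 g.
Product at 13.0% available Cl: 2827 / 0.13 = 21,750 g.
Volume: 21,750 g ÷ 1.16 g/mL = 18,750 mL.

18.7 L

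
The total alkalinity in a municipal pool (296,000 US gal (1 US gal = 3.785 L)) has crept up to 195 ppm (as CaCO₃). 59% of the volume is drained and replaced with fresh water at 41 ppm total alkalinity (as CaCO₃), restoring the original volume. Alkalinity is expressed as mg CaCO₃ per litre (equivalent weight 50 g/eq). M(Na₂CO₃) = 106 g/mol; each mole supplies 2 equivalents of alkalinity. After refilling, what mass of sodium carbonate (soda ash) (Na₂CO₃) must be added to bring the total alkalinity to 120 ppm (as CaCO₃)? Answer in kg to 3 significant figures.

Volume: 296,000 US gal × 3.785 L/gal = 1,120,360 L.
After draining 59% and refilling: 195 × 0.41 + 41 × 0.59 = 104.14 ppm.
Deficit to target: 120 − 104.14 = 15.86 mg/L.
As CaCO₃: 15.86 mg/L × 1,120,360 L = 17,770 g; ÷ 50 g/eq ÷ 2 = 177.7 mol Na₂CO₃.
Mass: 177.7 × 106 = 18,840 g.

18.8 kg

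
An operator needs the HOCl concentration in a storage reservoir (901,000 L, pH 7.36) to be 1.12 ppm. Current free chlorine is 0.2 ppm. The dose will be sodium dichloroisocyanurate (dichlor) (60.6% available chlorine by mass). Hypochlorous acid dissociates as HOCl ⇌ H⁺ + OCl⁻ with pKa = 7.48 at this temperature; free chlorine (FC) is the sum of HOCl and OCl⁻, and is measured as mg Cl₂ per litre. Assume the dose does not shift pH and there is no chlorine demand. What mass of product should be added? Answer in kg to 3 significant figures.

[OCl⁻]/[HOCl] = 10^(pH − pKa) = 10^(7.36 − 7.48) = 0.7586; fraction as HOCl = 1/(1 + 0.7586) = 0.5686.
Free chlorine required for 1.12 ppm HOCl: 1.12 / 0.5686 = 1.97 ppm.
FC to add: 1.97 − 0.2 = 1.77 mg/L as Cl₂.
Cl₂ equivalent: 1.77 mg/L × 901,000 L = 1594 g.
Product at 60.6% available Cl: 1594 / 0.606 = 2631 g.

2.63 kg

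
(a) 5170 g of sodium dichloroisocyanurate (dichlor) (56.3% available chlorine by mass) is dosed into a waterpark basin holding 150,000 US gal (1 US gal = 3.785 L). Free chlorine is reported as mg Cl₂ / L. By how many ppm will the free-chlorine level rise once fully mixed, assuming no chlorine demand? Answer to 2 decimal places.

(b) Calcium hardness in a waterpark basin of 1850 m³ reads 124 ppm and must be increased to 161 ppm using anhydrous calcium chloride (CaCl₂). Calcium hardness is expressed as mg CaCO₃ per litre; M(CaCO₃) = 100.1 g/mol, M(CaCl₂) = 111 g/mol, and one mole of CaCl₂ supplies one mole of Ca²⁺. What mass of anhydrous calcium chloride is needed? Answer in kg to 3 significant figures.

(a) 5.13 ppm; (b) 75.9 kg

(a) Volume: 150,000 US gal × 3.785 L/gal = 567,750 L.
(a) Available chlorine delivered: 5170 g × 0.563 = 2911 g as Cl₂.
(a) Concentration rise: 2911 g / 567,750 L = 5.127 mg/L = 5.13 ppm.

(b) Volume: 1850 m³ = 1,850,000 L.
(b) Hardness to add: (161 − 124) = 37 mg/L as CaCO₃ × 1,850,000 L = 68,450 g as CaCO₃.
(b) Moles of Ca²⁺ (1 mol Ca²⁺ ≡ 1 mol CaCO₃): 68,450 / 100.1 g/mol = 683.8 mol.
(b) Mass of CaCl₂: 683.8 × 111 = 75,900 g.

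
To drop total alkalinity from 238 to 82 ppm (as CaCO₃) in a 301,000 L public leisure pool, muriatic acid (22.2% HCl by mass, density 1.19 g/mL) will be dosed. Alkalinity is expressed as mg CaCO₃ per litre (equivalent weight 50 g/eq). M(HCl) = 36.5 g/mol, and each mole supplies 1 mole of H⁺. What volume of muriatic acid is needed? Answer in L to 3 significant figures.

Alkalinity to neutralize: (238 − 82) = 156 mg/L as CaCO₃ × 301,000 L = 46,960 g as CaCO₃.
Equivalents of H⁺ required: 46,960 ÷ 50 g/eq = 939.1 eq = 939.1 mol HCl.
Mass of HCl: 939.1 × 36.5 = 34,280 g.
Mass of 22.2% solution: 34,280 / 0.222 = 154,400 g.
Volume: 154,400 g ÷ 1.19 g/mL = 129,800 mL.

130 L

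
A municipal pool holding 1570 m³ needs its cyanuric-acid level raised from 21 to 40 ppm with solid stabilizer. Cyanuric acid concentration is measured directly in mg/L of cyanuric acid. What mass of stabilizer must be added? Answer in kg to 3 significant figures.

Volume: 1570 m³ = 1,570,000 L.
CYA to add: (40 − 21) = 19 mg/L × 1,570,000 L = 29,830 g cyanuric acid.

29.8 kg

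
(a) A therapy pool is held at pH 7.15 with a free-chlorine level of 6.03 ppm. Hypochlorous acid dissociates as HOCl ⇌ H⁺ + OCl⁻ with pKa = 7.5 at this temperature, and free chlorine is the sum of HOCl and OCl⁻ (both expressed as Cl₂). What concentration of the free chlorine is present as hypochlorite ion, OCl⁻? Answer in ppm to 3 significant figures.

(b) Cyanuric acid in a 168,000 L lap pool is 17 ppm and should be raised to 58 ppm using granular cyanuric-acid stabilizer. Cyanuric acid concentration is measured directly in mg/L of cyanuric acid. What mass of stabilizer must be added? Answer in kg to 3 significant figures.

(a) [OCl⁻]/[HOCl] = 10^(pH − pKa) = 10^(7.15 − 7.5) = 10^-0.35 = 0.4467.
(a) Fraction as HOCl = 1 / (1 + 0.4467) = 0.6912.
(a) OCl⁻ = (1 − 0.6912) × 6.03 ppm = 1.862 ppm.

(b) CYA to add: (58 − 17) = 41 mg/L × 168,000 L = 6888 g cyanuric acid.

(a) 1.86 ppm; (b) 6.89 kg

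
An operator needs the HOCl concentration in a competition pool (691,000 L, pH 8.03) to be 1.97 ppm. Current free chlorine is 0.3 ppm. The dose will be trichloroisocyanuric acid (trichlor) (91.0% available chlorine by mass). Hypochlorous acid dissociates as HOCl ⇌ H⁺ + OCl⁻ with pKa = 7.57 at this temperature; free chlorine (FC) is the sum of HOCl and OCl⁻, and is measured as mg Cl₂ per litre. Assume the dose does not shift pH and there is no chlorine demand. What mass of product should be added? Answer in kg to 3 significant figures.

5.58 kg

[OCl⁻]/[HOCl] = 10^(pH − pKa) = 10^(8.03 − 7.57) = 2.884; fraction as HOCl = 1/(1 + 2.884) = 0.2575.
Free chlorine required for 1.97 ppm HOCl: 1.97 / 0.2575 = 7.652 ppm.
FC to add: 7.652 − 0.3 = 7.352 mg/L as Cl₂.
Cl₂ equivalent: 7.352 mg/L × 691,000 L = 5080 g.
Product at 91.0% available Cl: 5080 / 0.91 = 5582 g.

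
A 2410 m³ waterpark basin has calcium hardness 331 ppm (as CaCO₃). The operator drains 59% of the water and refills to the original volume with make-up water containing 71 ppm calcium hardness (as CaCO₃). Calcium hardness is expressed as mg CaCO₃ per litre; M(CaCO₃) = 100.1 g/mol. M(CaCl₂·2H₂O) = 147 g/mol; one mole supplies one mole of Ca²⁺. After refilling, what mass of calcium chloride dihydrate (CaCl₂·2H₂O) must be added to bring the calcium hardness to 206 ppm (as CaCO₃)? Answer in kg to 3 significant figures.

Volume: 2410 m³ = 2,410,000 L.
After draining 59% and refilling: 331 × 0.41 + 71 × 0.59 = 177.6 ppm.
Deficit to target: 206 − 177.6 = 28.4 mg/L.
As CaCO₃: 28.4 mg/L × 2,410,000 L = 68,440 g; ÷ 100.1 = 683.8 mol Ca²⁺.
Mass: 683.8 × 147 = 100,500 g.

101 kg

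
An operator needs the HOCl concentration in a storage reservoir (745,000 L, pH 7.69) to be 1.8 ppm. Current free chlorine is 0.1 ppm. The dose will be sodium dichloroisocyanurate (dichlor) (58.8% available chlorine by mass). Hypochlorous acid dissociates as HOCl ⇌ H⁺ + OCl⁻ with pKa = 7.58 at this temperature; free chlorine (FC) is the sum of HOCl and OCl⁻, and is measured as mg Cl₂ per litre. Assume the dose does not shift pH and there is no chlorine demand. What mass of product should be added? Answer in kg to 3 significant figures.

[OCl⁻]/[HOCl] = 10^(pH − pKa) = 10^(7.69 − 7.58) = 1.288; fraction as HOCl = 1/(1 + 1.288) = 0.437.
Free chlorine required for 1.8 ppm HOCl: 1.8 / 0.437 = 4.119 ppm.
FC to add: 4.119 − 0.1 = 4.019 mg/L as Cl₂.
Cl₂ equivalent: 4.019 mg/L × 745,000 L = 2994 g.
Product at 58.8% available Cl: 2994 / 0.588 = 5092 g.

5.09 kg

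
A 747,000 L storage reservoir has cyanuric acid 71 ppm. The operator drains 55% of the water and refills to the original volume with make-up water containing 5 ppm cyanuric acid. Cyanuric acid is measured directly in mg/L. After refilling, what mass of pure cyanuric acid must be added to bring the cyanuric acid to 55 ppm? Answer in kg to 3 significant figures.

After draining 55% and refilling: 71 × 0.45 + 5 × 0.55 = 34.7 ppm.
Deficit to target: 55 − 34.7 = 20.3 mg/L.
Mass: 20.3 mg/L × 747,000 L = 15,160 g cyanuric acid.

15.2 kg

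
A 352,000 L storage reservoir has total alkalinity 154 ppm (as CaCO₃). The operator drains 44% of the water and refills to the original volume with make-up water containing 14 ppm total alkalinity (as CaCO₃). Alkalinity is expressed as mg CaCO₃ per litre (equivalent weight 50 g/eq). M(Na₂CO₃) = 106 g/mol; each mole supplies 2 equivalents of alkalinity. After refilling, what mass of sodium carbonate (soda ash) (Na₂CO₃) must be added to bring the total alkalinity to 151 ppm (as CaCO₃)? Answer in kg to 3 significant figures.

21.9 kg

After draining 44% and refilling: 154 × 0.56 + 14 × 0.44 = 92.4 ppm.
Deficit to target: 151 − 92.4 = 58.6 mg/L.
As CaCO₃: 58.6 mg/L × 352,000 L = 20,630 g; ÷ 50 g/eq ÷ 2 = 206.3 mol Na₂CO₃.
Mass: 206.3 × 106 = 21,860 g.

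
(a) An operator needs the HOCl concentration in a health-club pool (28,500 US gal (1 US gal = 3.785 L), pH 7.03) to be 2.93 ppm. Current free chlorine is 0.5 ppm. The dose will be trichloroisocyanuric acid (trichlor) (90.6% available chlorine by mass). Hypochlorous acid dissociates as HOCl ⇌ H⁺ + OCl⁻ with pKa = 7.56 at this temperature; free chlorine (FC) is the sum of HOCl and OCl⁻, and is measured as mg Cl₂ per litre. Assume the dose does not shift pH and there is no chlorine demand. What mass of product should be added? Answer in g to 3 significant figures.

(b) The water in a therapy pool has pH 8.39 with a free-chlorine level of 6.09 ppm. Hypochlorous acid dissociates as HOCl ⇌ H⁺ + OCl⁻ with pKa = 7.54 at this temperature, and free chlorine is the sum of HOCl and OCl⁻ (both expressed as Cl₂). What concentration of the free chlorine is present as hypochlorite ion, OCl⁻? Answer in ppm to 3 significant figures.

(a) Volume: 28,500 US gal × 3.785 L/gal = 107,872 L.
(a) [OCl⁻]/[HOCl] = 10^(pH − pKa) = 10^(7.03 − 7.56) = 0.2951; fraction as HOCl = 1/(1 + 0.2951) = 0.7721.
(a) Free chlorine required for 2.93 ppm HOCl: 2.93 / 0.7721 = 3.795 ppm.
(a) FC to add: 3.795 − 0.5 = 3.295 mg/L as Cl₂.
(a) Cl₂ equivalent: 3.295 mg/L × 107,872 L = 355.4 g.
(a) Product at 90.6% available Cl: 355.4 / 0.906 = 392.3 g.

(b) [OCl⁻]/[HOCl] = 10^(pH − pKa) = 10^(8.39 − 7.54) = 10^0.85 = 7.079.
(b) Fraction as HOCl = 1 / (1 + 7.079) = 0.1238.
(b) OCl⁻ = (1 − 0.1238) × 6.09 ppm = 5.336 ppm.

(a) 392 g; (b) 5.34 ppm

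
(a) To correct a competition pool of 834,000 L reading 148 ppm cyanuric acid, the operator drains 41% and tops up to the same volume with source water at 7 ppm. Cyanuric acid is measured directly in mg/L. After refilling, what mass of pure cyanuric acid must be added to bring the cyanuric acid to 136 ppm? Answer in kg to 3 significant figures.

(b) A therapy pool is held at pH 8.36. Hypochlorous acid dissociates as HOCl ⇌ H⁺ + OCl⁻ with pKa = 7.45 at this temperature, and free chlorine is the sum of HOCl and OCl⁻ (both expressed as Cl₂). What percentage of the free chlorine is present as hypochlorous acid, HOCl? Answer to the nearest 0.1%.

(a) 38.2 kg; (b) 11.0%

(a) After draining 41% and refilling: 148 × 0.59 + 7 × 0.41 = 90.19 ppm.
(a) Deficit to target: 136 − 90.19 = 45.81 mg/L.
(a) Mass: 45.81 mg/L × 834,000 L = 38,210 g cyanuric acid.

(b) [OCl⁻]/[HOCl] = 10^(pH − pKa) = 10^(8.36 − 7.45) = 10^0.91 = 8.128.
(b) Fraction as HOCl = 1 / (1 + 8.128) = 0.1095.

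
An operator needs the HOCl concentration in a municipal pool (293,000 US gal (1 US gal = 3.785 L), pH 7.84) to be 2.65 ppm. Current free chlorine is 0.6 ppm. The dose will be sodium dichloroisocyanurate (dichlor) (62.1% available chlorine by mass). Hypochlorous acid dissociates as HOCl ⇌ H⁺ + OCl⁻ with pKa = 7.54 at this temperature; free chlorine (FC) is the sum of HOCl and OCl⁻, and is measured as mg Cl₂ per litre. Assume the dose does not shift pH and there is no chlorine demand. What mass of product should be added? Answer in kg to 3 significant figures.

Volume: 293,000 US gal × 3.785 L/gal = 1,109,005 L.
[OCl⁻]/[HOCl] = 10^(pH − pKa) = 10^(7.84 − 7.54) = 1.995; fraction as HOCl = 1/(1 + 1.995) = 0.3339.
Free chlorine required for 2.65 ppm HOCl: 2.65 / 0.3339 = 7.937 ppm.
FC to add: 7.937 − 0.6 = 7.337 mg/L as Cl₂.
Cl₂ equivalent: 7.337 mg/L × 1,109,005 L = 8137 g.
Product at 62.1% available Cl: 8137 / 0.621 = 13,100 g.

13.1 kg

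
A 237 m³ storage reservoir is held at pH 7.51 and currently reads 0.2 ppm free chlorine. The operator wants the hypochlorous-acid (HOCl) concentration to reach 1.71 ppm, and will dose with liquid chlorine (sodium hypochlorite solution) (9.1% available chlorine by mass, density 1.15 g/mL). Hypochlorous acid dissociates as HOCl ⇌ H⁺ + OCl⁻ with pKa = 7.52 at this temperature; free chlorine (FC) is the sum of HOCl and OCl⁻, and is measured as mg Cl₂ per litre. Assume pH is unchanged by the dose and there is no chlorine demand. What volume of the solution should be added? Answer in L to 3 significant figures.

Volume: 237 m³ = 237,000 L.
[OCl⁻]/[HOCl] = 10^(pH − pKa) = 10^(7.51 − 7.52) = 0.9772; fraction as HOCl = 1/(1 + 0.9772) = 0.5058.
Free chlorine required for 1.71 ppm HOCl: 1.71 / 0.5058 = 3.381 ppm.
FC to add: 3.381 − 0.2 = 3.181 mg/L as Cl₂.
Cl₂ equivalent: 3.181 mg/L × 237,000 L = 753.9 g.
Product at 9.1% available Cl: 753.9 / 0.091 = 8285 g.
Volume: 8285 g ÷ 1.15 g/mL = 7204 mL.

7.20 L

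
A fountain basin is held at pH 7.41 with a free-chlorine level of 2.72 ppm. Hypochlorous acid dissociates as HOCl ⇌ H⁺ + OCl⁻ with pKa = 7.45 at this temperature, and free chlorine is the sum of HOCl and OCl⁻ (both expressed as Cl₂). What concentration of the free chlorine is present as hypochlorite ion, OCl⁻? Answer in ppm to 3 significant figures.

1.30 ppm

[OCl⁻]/[HOCl] = 10^(pH − pKa) = 10^(7.41 − 7.45) = 10^-0.04 = 0.912.
Fraction as HOCl = 1 / (1 + 0.912) = 0.523.
OCl⁻ = (1 − 0.523) × 2.72 ppm = 1.297 ppm.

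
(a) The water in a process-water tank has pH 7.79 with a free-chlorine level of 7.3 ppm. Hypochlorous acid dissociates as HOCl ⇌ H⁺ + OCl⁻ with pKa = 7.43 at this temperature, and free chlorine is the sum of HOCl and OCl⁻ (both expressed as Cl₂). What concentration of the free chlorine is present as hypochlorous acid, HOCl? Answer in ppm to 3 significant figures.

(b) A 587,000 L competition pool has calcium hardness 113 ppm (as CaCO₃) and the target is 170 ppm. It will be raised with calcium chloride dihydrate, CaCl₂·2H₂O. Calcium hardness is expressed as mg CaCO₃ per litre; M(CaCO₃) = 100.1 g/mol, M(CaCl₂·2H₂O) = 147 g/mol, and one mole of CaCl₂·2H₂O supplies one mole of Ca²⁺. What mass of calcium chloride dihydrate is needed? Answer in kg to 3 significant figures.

(a) 2.22 ppm; (b) 49.1 kg

(a) [OCl⁻]/[HOCl] = 10^(pH − pKa) = 10^(7.79 − 7.43) = 10^0.36 = 2.291.
(a) Fraction as HOCl = 1 / (1 + 2.291) = 0.3039.
(a) HOCl = 0.3039 × 7.3 ppm = 2.218 ppm.

(b) Hardness to add: (170 − 113) = 57 mg/L as CaCO₃ × 587,000 L = 33,460 g as CaCO₃.
(b) Moles of Ca²⁺ (1 mol Ca²⁺ ≡ 1 mol CaCO₃): 33,460 / 100.1 g/mol = 334.3 mol.
(b) Mass of CaCl₂·2H₂O: 334.3 × 147 = 49,140 g.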